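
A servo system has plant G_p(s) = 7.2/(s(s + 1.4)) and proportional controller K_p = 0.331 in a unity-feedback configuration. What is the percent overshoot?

20.2%

The closed-loop denominator s² + 1.4s + 2.383 gives ω_n = √2.383 = 1.544 and ζ = 1.4/(2ω_n) = 0.4534.
%OS = 100·exp(−πζ/√(1−ζ²)) = 100·exp(−π·0.4534/√0.7944) = 20.2%.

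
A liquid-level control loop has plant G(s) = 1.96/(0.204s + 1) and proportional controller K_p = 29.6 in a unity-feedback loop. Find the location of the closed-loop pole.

Closed loop: T(s) = K_p·G/(1+K_p·G) = 58.02/(0.204s + 1 + 58.02), with pole at s = −(1 + 58.02)/0.204 = −289.3.

s = -289.3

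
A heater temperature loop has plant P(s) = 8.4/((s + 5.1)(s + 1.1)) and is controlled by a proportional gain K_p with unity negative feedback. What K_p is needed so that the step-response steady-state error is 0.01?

Steady-state error for a unit step on this type-0 loop is 1/(1 + K_p·P(0)).
P(0) = 1.497. Require 1/(1 + K_p·1.497) = 0.01, so 1 + 1.497·K_p = 100.
K_p = (100 − 1)/1.497 = 66.1.

K_p = 66.1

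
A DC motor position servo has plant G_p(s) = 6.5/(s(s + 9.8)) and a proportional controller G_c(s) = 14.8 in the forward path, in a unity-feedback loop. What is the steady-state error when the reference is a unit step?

The open loop G_c(s)G_p(s) has a pole at the origin (type 1), so the static position error constant is infinite and e_ss = 1/(1+∞) = 0.

0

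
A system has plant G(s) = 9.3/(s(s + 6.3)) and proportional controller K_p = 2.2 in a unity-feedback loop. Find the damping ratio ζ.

ζ = 0.696

With unity feedback the closed-loop characteristic equation is s² + 6.3s + 2.2·9.3 = s² + 6.3s + 20.46 = 0.
Matching s² + 2ζω_n s + ω_n²: ω_n = √20.46 = 4.523 rad/s and 2ζω_n = 6.3, so ζ = 6.3/(2·4.523) = 0.696.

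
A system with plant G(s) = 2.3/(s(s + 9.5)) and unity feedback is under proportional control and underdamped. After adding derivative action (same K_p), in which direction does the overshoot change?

The derivative term adds K·K_d to the s-coefficient of the characteristic equation, raising 2ζω_n while ω_n is unchanged; ζ increases, so overshoot decreases.

decrease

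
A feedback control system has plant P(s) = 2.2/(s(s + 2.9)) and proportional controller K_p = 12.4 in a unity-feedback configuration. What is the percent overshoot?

40.3%

From 1 + K_pP(s) = 0: s² + 2.9s + 27.28 = 0 ⇒ ω_n = 5.223, ζ = 0.2776.
%OS = 100·exp(−πζ/√(1−ζ²)) = 100·exp(−π·0.2776/√0.9229) = 40.3%.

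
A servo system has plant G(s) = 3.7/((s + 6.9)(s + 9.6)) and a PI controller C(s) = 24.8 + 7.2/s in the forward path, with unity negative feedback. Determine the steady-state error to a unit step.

0

The open loop C(s)G(s) has a pole at the origin (type 1), so the static position error constant is infinite and e_ss = 1/(1+∞) = 0.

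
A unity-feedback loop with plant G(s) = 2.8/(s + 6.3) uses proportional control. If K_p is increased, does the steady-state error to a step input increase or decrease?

The position error constant K_pos = K_p·G(0) grows with K_p, and e_ss = 1/(1+K_pos) falls.

decrease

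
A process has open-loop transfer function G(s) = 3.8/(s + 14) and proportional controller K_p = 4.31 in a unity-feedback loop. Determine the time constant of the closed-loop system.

τ = 0.0329 s

Closed-loop transfer function: T(s) = K_p·G(s)/(1 + K_p·G(s)) = 16.38/(s + 14 + 16.38) = 16.38/(s + 30.38).
Time constant τ = 1/30.38 = 0.0329 s.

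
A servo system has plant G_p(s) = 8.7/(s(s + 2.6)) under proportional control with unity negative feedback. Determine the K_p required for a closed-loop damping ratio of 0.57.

K_p = 0.598

Closed-loop characteristic equation: s² + 2.6s + K_p·8.7 = 0.
So ω_n = √(8.7K_p) and 2ζω_n = 2.6, giving ζ = 2.6/(2√(8.7K_p)).
Setting ζ = 0.57: √(8.7K_p) = 2.6/(2·0.57) = 2.281, so K_p = 5.202/8.7 = 0.598.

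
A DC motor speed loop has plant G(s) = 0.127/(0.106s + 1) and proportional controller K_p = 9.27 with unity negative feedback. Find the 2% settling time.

T_s ≈ 0.195 s

Closed loop: T(s) = K_p·G/(1+K_p·G) = 1.177/(0.106s + 1 + 1.177), with pole at s = −(1 + 1.177)/0.106 = −20.54.
τ = 1/20.54 = 0.04868 s, so 2% settling time ≈ 4τ = 0.195 s.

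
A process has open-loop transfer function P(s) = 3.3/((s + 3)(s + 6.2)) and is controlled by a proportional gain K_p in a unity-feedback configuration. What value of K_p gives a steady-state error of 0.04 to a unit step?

K_p = 135

The loop is type 0, so e_ss(step) = 1/(1 + K_pos) with K_pos = K_p·P(0).
P(0) = 0.1774. Require 1/(1 + K_p·0.1774) = 0.04, so 1 + 0.1774·K_p = 25.
K_p = (25 − 1)/0.1774 = 135.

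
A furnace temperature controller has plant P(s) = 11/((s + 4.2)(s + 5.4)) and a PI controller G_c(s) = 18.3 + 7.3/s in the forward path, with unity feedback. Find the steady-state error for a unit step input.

0

The open loop G_c(s)P(s) has a pole at the origin (type 1), so the static position error constant is infinite and e_ss = 1/(1+∞) = 0.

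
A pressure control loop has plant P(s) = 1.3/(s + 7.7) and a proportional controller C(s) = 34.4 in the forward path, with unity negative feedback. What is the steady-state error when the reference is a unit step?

The loop is type 0. Static position error constant K_pos = C(0)·P(0) = 34.4·0.1688 = 5.808.
Steady-state error to a unit step: e_ss = 1/(1+K_pos) = 1/6.808 = 0.147.

0.147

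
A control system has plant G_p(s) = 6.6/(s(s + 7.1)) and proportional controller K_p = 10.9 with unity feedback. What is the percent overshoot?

23.5%

The closed-loop denominator s² + 7.1s + 71.94 gives ω_n = √71.94 = 8.482 and ζ = 7.1/(2ω_n) = 0.4185.
%OS = 100·exp(−πζ/√(1−ζ²)) = 100·exp(−π·0.4185/√0.8248) = 23.5%.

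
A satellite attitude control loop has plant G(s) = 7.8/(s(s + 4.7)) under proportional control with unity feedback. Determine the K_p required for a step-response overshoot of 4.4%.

From %OS = 100·exp(−πζ/√(1−ζ²)) = 4.4%, ζ = −ln(0.044)/√(π²+ln²(0.044)) = 0.7051.
Characteristic equation s² + 4.7s + 7.8K_p = 0 gives ζ = 4.7/(2√(7.8K_p)).
Setting ζ = 0.7051: √(7.8K_p) = 4.7/(2·0.7051) = 3.333, so K_p = 11.11/7.8 = 1.42.

K_p = 1.42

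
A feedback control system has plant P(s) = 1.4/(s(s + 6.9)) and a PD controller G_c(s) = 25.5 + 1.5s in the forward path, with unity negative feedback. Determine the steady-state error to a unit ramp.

The loop has one pole at the origin (type 1). Velocity error constant K_v = lim_{s→0} s·G_c(s)P(s) = 25.5·1.4/6.9 = 5.174.
Steady-state error to a unit ramp: e_ss = 1/K_v = 0.193.

0.193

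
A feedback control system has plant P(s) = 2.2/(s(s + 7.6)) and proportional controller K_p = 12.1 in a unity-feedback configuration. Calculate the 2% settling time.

T_s ≈ 1.05 s

The closed-loop denominator s² + 7.6s + 26.62 gives ω_n = √26.62 = 5.159 and ζ = 7.6/(2ω_n) = 0.7365.
2% settling time T_s ≈ 4/(ζω_n) = 4/3.8 = 1.05 s.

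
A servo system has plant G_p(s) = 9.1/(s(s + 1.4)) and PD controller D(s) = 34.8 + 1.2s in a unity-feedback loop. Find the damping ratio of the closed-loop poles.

ζ = 0.346

Forward path: (34.8 + 1.2s)·9.1/(s(s+1.4)). The closed-loop characteristic equation is s² + (1.4 + 9.1·1.2)s + 9.1·34.8 = 0.
That is s² + 12.32s + 316.7 = 0, so ω_n = 17.8 rad/s and ζ = 12.32/(2·17.8) = 0.3462.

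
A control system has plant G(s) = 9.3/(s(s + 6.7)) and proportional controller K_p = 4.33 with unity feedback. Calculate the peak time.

T_p = 0.583 s

From 1 + K_pG(s) = 0: s² + 6.7s + 40.27 = 0 ⇒ ω_n = 6.346, ζ = 0.5279.
Damped frequency ω_d = ω_n√(1−ζ²) = 5.389 rad/s, so peak time T_p = π/ω_d = 0.583 s.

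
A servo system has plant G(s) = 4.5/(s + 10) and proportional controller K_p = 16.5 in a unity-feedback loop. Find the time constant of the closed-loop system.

Closed-loop transfer function: T(s) = K_p·G(s)/(1 + K_p·G(s)) = 74.25/(s + 10 + 74.25) = 74.25/(s + 84.25).
Time constant τ = 1/84.25 = 0.0119 s.

τ = 0.0119 s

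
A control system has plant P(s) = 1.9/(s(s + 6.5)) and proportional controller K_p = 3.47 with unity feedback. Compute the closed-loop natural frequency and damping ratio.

With unity feedback the closed-loop characteristic equation is s² + 6.5s + 3.47·1.9 = s² + 6.5s + 6.593 = 0.
So ω_n² = 6.593 ⇒ ω_n = 2.568 rad/s, and ζ = 6.5/(2ω_n) = 1.27.

ω_n = 2.57 rad/s, ζ = 1.27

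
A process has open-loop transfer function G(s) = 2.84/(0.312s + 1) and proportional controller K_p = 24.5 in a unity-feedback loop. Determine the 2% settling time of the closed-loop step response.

T_s ≈ 0.0177 s

Closed loop: T(s) = K_p·G/(1+K_p·G) = 69.58/(0.312s + 1 + 69.58), with pole at s = −(1 + 69.58)/0.312 = −226.2.
τ = 1/226.2 = 0.004421 s, so 2% settling time ≈ 4τ = 0.0177 s.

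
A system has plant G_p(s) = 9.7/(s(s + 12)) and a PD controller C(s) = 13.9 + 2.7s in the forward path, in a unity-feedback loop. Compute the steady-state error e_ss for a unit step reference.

The open loop C(s)G_p(s) has a pole at the origin (type 1), so the static position error constant is infinite and e_ss = 1/(1+∞) = 0.

0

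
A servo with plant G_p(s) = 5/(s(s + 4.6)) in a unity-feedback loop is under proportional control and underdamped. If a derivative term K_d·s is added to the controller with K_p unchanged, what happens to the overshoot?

decrease

The derivative term adds K·K_d to the s-coefficient of the characteristic equation, raising 2ζω_n while ω_n is unchanged; ζ increases, so overshoot decreases.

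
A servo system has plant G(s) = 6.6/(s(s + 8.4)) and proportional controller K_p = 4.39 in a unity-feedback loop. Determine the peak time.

T_p = 0.933 s

The closed-loop denominator s² + 8.4s + 28.97 gives ω_n = √28.97 = 5.383 and ζ = 8.4/(2ω_n) = 0.7803.
Damped frequency ω_d = ω_n√(1−ζ²) = 3.367 rad/s, so peak time T_p = π/ω_d = 0.933 s.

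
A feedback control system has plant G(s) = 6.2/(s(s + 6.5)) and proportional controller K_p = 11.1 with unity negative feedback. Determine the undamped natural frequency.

ω_n = 8.3 rad/s

1 + K_p·G(s) = 0 gives s² + 6.5s + 68.82 = 0.
So ω_n² = 68.82 ⇒ ω_n = 8.296 rad/s, and ζ = 6.5/(2ω_n) = 0.392.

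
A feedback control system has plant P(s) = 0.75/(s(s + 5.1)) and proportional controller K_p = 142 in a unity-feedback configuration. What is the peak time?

T_p = 0.314 s

Closed-loop characteristic equation: s² + 5.1s + 106.5 = 0, so ω_n = 10.32 rad/s and ζ = 5.1/(2·10.32) = 0.2471.
Damped frequency ω_d = ω_n√(1−ζ²) = 10 rad/s, so peak time T_p = π/ω_d = 0.314 s.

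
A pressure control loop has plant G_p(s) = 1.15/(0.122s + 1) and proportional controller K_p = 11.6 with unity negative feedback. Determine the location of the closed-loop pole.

s = -117.5

Closed loop: T(s) = K_p·G_p/(1+K_p·G_p) = 13.34/(0.122s + 1 + 13.34), with pole at s = −(1 + 13.34)/0.122 = −117.5.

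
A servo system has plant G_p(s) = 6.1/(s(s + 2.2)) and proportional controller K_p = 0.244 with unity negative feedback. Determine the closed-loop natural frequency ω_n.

ω_n = 1.22 rad/s

1 + K_p·G_p(s) = 0 gives s² + 2.2s + 1.488 = 0.
So ω_n² = 1.488 ⇒ ω_n = 1.22 rad/s, and ζ = 2.2/(2ω_n) = 0.902.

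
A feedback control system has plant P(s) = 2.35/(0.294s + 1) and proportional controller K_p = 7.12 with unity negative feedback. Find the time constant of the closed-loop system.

Closed loop: T(s) = K_p·P/(1+K_p·P) = 16.73/(0.294s + 1 + 16.73), with pole at s = −(1 + 16.73)/0.294 = −60.31.
Closed-loop time constant τ = 1/60.31 = 0.0166 s.

τ = 0.0166 s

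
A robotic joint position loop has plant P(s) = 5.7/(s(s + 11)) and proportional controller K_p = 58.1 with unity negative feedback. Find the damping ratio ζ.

With unity feedback the closed-loop characteristic equation is s² + 11s + 58.1·5.7 = s² + 11s + 331.2 = 0.
Matching s² + 2ζω_n s + ω_n²: ω_n = √331.2 = 18.2 rad/s and 2ζω_n = 11, so ζ = 11/(2·18.2) = 0.302.

ζ = 0.302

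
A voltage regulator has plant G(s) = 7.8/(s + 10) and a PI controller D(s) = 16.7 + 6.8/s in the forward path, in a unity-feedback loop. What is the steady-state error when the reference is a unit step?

The open loop D(s)G(s) has a pole at the origin (type 1), so the static position error constant is infinite and e_ss = 1/(1+∞) = 0.

0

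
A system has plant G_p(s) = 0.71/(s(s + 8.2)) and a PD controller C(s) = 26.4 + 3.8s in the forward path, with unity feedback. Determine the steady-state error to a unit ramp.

The loop has one pole at the origin (type 1). Velocity error constant K_v = lim_{s→0} s·C(s)G_p(s) = 26.4·0.71/8.2 = 2.286.
Steady-state error to a unit ramp: e_ss = 1/K_v = 0.437.

0.437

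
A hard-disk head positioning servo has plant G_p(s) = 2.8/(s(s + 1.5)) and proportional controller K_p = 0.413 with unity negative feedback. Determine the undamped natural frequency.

With unity feedback the closed-loop characteristic equation is s² + 1.5s + 0.413·2.8 = s² + 1.5s + 1.156 = 0.
Matching s² + 2ζω_n s + ω_n²: ω_n = √1.156 = 1.075 rad/s and 2ζω_n = 1.5, so ζ = 1.5/(2·1.075) = 0.697.

ω_n = 1.08 rad/s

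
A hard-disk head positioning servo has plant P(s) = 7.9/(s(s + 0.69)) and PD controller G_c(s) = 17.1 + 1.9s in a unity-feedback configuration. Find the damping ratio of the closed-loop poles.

ζ = 0.675

Forward path: (17.1 + 1.9s)·7.9/(s(s+0.69)). The closed-loop characteristic equation is s² + (0.69 + 7.9·1.9)s + 7.9·17.1 = 0.
That is s² + 15.7s + 135.1 = 0, so ω_n = 11.62 rad/s and ζ = 15.7/(2·11.62) = 0.6754.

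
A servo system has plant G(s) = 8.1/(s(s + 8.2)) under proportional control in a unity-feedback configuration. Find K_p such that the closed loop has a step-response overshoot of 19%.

From %OS = 100·exp(−πζ/√(1−ζ²)) = 19%, ζ = −ln(0.19)/√(π²+ln²(0.19)) = 0.4673.
Characteristic equation s² + 8.2s + 8.1K_p = 0 gives ζ = 8.2/(2√(8.1K_p)).
Setting ζ = 0.4673: √(8.1K_p) = 8.2/(2·0.4673) = 8.773, so K_p = 76.96/8.1 = 9.5.

K_p = 9.5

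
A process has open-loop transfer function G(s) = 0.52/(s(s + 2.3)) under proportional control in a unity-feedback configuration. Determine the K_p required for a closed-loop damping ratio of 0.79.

Closed-loop characteristic equation: s² + 2.3s + K_p·0.52 = 0.
So ω_n = √(0.52K_p) and 2ζω_n = 2.3, giving ζ = 2.3/(2√(0.52K_p)).
Setting ζ = 0.79: √(0.52K_p) = 2.3/(2·0.79) = 1.456, so K_p = 2.119/0.52 = 4.08.

K_p = 4.08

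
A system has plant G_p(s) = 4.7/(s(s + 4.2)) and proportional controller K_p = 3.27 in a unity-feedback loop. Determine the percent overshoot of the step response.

13.6%

The closed-loop denominator s² + 4.2s + 15.37 gives ω_n = √15.37 = 3.92 and ζ = 4.2/(2ω_n) = 0.5357.
%OS = 100·exp(−πζ/√(1−ζ²)) = 100·exp(−π·0.5357/√0.7131) = 13.6%.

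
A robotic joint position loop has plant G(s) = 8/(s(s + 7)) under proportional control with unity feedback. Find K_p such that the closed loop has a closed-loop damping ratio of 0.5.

K_p = 6.12

Closed-loop characteristic equation: s² + 7s + K_p·8 = 0.
So ω_n = √(8K_p) and 2ζω_n = 7, giving ζ = 7/(2√(8K_p)).
Setting ζ = 0.5: √(8K_p) = 7/(2·0.5) = 7, so K_p = 49/8 = 6.12.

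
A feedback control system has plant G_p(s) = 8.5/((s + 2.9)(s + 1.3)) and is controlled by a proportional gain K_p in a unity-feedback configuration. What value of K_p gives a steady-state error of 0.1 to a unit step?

K_p = 3.99

For a type-0 loop with proportional control, e_ss = 1/(1 + K_p·G_p(0)).
G_p(0) = 2.255. Require 1/(1 + K_p·2.255) = 0.1, so 1 + 2.255·K_p = 10.
K_p = (10 − 1)/2.255 = 3.99.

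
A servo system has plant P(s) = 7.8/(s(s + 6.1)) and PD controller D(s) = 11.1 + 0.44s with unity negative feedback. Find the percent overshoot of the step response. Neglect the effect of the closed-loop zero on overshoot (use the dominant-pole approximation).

15.4%

Forward path: (11.1 + 0.44s)·7.8/(s(s+6.1)). The closed-loop characteristic equation is s² + (6.1 + 7.8·0.44)s + 7.8·11.1 = 0.
That is s² + 9.532s + 86.58 = 0, so ω_n = 9.305 rad/s and ζ = 9.532/(2·9.305) = 0.5122.
%OS = 100·exp(−πζ/√(1−ζ²)) = 15.4%.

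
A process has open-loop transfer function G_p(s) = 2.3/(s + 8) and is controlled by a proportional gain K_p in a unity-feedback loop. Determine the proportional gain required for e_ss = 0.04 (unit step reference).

K_p = 83.5

For a type-0 loop with proportional control, e_ss = 1/(1 + K_p·G_p(0)).
G_p(0) = 0.2875. Require 1/(1 + K_p·0.2875) = 0.04, so 1 + 0.2875·K_p = 25.
K_p = (25 − 1)/0.2875 = 83.5.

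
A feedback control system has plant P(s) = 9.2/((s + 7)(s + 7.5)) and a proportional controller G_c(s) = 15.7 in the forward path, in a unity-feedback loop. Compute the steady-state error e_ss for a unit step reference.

0.267

The loop is type 0. Static position error constant K_pos = G_c(0)·P(0) = 15.7·0.1752 = 2.751.
Steady-state error to a unit step: e_ss = 1/(1+K_pos) = 1/3.751 = 0.267.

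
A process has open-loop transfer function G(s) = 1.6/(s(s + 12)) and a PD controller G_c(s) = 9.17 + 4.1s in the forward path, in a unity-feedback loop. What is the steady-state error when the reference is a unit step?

The open loop G_c(s)G(s) has a pole at the origin (type 1), so the static position error constant is infinite and e_ss = 1/(1+∞) = 0.

0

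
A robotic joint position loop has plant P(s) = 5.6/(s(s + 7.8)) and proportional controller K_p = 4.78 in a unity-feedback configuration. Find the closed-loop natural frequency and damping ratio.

ω_n = 5.17 rad/s, ζ = 0.754

1 + K_p·P(s) = 0 gives s² + 7.8s + 26.77 = 0.
Matching s² + 2ζω_n s + ω_n²: ω_n = √26.77 = 5.174 rad/s and 2ζω_n = 7.8, so ζ = 7.8/(2·5.174) = 0.754.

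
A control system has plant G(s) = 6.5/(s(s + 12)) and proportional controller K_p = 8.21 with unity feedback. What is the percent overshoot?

Closed-loop characteristic equation: s² + 12s + 53.37 = 0, so ω_n = 7.305 rad/s and ζ = 12/(2·7.305) = 0.8213.
%OS = 100·exp(−πζ/√(1−ζ²)) = 100·exp(−π·0.8213/√0.3254) = 1.09%.

1.09%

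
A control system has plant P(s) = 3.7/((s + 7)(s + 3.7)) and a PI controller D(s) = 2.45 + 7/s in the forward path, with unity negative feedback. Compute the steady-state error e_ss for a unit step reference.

0

The open loop D(s)P(s) has a pole at the origin (type 1), so the static position error constant is infinite and e_ss = 1/(1+∞) = 0.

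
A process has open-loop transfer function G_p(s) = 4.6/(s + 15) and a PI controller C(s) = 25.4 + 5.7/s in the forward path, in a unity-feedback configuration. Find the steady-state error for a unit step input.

0

The open loop C(s)G_p(s) has a pole at the origin (type 1), so the static position error constant is infinite and e_ss = 1/(1+∞) = 0.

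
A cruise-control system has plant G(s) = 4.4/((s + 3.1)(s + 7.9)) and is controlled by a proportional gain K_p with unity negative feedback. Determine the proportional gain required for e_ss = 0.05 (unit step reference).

For a type-0 loop with proportional control, e_ss = 1/(1 + K_p·G(0)).
G(0) = 0.1797. Require 1/(1 + K_p·0.1797) = 0.05, so 1 + 0.1797·K_p = 20.
K_p = (20 − 1)/0.1797 = 106.

K_p = 106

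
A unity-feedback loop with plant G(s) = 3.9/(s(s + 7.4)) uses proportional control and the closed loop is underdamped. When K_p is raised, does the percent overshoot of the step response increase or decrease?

increase

ζ = 7.4/(2√(3.9K_p)) decreases as K_p grows; lower damping means more overshoot.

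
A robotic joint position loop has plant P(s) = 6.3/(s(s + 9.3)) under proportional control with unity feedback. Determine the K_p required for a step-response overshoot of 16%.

K_p = 13.5

From %OS = 100·exp(−πζ/√(1−ζ²)) = 16%, ζ = −ln(0.16)/√(π²+ln²(0.16)) = 0.5039.
Characteristic equation s² + 9.3s + 6.3K_p = 0 gives ζ = 9.3/(2√(6.3K_p)).
Setting ζ = 0.5039: √(6.3K_p) = 9.3/(2·0.5039) = 9.229, so K_p = 85.17/6.3 = 13.5.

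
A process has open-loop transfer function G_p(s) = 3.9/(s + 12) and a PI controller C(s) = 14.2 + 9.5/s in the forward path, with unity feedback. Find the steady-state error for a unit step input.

The open loop C(s)G_p(s) has a pole at the origin (type 1), so the static position error constant is infinite and e_ss = 1/(1+∞) = 0.

0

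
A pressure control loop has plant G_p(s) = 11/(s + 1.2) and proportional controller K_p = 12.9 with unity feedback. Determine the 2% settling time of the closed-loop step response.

T_s ≈ 0.028 s

Closed-loop transfer function: T(s) = K_p·G_p(s)/(1 + K_p·G_p(s)) = 141.9/(s + 1.2 + 141.9) = 141.9/(s + 143.1).
Time constant τ = 1/143.1 = 0.006988 s, so the 2% settling time is about 4τ = 0.028 s.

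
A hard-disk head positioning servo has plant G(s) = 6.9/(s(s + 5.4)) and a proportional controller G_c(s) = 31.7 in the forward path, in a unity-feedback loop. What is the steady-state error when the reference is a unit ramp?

0.0247

The loop has one pole at the origin (type 1). Velocity error constant K_v = lim_{s→0} s·G_c(s)G(s) = 31.7·6.9/5.4 = 40.51.
Steady-state error to a unit ramp: e_ss = 1/K_v = 0.0247.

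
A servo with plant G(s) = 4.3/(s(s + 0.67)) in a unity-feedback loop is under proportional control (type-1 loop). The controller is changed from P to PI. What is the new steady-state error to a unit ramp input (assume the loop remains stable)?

0

The integrator raises the loop to type 2, so K_v → ∞ and e_ss to a ramp is zero.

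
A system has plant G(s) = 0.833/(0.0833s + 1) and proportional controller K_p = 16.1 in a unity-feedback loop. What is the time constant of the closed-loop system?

τ = 0.00578 s

Closed loop: T(s) = K_p·G/(1+K_p·G) = 13.41/(0.0833s + 1 + 13.41), with pole at s = −(1 + 13.41)/0.0833 = −173.
Closed-loop time constant τ = 1/173 = 0.00578 s.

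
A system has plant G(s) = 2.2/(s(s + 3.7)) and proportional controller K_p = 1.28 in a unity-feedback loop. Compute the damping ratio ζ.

The closed-loop denominator is s(s+3.7) + 1.28·2.2 = s² + 3.7s + 2.816.
Matching s² + 2ζω_n s + ω_n²: ω_n = √2.816 = 1.678 rad/s and 2ζω_n = 3.7, so ζ = 3.7/(2·1.678) = 1.1.

ζ = 1.1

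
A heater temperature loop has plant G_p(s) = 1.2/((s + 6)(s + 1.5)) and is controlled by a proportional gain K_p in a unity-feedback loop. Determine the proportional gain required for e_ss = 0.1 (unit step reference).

K_p = 67.5

The loop is type 0, so e_ss(step) = 1/(1 + K_pos) with K_pos = K_p·G_p(0).
G_p(0) = 0.1333. Require 1/(1 + K_p·0.1333) = 0.1, so 1 + 0.1333·K_p = 10.
K_p = (10 − 1)/0.1333 = 67.5.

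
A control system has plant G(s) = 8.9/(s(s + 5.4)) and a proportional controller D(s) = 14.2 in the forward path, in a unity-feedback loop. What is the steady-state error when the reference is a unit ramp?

The loop has one pole at the origin (type 1). Velocity error constant K_v = lim_{s→0} s·D(s)G(s) = 14.2·8.9/5.4 = 23.4.
Steady-state error to a unit ramp: e_ss = 1/K_v = 0.0427.

0.0427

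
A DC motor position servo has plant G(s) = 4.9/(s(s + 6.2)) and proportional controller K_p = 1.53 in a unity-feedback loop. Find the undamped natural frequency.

1 + K_p·G(s) = 0 gives s² + 6.2s + 7.497 = 0.
Matching s² + 2ζω_n s + ω_n²: ω_n = √7.497 = 2.738 rad/s and 2ζω_n = 6.2, so ζ = 6.2/(2·2.738) = 1.13.

ω_n = 2.74 rad/s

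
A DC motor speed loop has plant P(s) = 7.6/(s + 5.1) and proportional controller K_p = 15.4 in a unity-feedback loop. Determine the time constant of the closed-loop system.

τ = 0.00819 s

Closed-loop transfer function: T(s) = K_p·P(s)/(1 + K_p·P(s)) = 117/(s + 5.1 + 117) = 117/(s + 122.1).
Time constant τ = 1/122.1 = 0.00819 s.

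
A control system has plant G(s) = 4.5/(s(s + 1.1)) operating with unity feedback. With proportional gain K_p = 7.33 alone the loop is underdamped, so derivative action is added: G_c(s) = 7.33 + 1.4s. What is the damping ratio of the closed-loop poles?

Forward path: (7.33 + 1.4s)·4.5/(s(s+1.1)). The closed-loop characteristic equation is s² + (1.1 + 4.5·1.4)s + 4.5·7.33 = 0.
That is s² + 7.4s + 32.98 = 0, so ω_n = 5.743 rad/s and ζ = 7.4/(2·5.743) = 0.6442.

ζ = 0.644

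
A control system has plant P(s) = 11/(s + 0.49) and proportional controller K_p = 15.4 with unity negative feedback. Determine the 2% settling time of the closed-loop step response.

T_s ≈ 0.0235 s

Closed-loop transfer function: T(s) = K_p·P(s)/(1 + K_p·P(s)) = 169.4/(s + 0.49 + 169.4) = 169.4/(s + 169.9).
Time constant τ = 1/169.9 = 0.005886 s, so the 2% settling time is about 4τ = 0.0235 s.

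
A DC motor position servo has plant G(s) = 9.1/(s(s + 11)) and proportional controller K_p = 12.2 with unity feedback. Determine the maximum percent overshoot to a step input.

Closed-loop characteristic equation: s² + 11s + 111 = 0, so ω_n = 10.54 rad/s and ζ = 11/(2·10.54) = 0.522.
%OS = 100·exp(−πζ/√(1−ζ²)) = 100·exp(−π·0.522/√0.7275) = 14.6%.

14.6%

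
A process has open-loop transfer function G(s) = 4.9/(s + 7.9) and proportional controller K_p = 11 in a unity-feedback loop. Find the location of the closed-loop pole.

Closed-loop transfer function: T(s) = K_p·G(s)/(1 + K_p·G(s)) = 53.9/(s + 7.9 + 53.9) = 53.9/(s + 61.8).
The closed-loop pole is at s = −61.8.

s = -61.8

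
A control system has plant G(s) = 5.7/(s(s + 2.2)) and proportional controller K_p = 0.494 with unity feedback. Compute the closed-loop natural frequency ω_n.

With unity feedback the closed-loop characteristic equation is s² + 2.2s + 0.494·5.7 = s² + 2.2s + 2.816 = 0.
So ω_n² = 2.816 ⇒ ω_n = 1.678 rad/s, and ζ = 2.2/(2ω_n) = 0.656.

ω_n = 1.68 rad/s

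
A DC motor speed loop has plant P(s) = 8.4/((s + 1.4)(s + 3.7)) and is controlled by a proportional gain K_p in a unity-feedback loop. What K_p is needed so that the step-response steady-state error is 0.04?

K_p = 14.8

The loop is type 0, so e_ss(step) = 1/(1 + K_pos) with K_pos = K_p·P(0).
P(0) = 1.622. Require 1/(1 + K_p·1.622) = 0.04, so 1 + 1.622·K_p = 25.
K_p = (25 − 1)/1.622 = 14.8.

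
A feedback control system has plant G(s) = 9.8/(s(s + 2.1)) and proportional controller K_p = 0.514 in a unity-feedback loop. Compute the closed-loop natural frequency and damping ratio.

The closed-loop denominator is s(s+2.1) + 0.514·9.8 = s² + 2.1s + 5.037.
Matching s² + 2ζω_n s + ω_n²: ω_n = √5.037 = 2.244 rad/s and 2ζω_n = 2.1, so ζ = 2.1/(2·2.244) = 0.468.

ω_n = 2.24 rad/s, ζ = 0.468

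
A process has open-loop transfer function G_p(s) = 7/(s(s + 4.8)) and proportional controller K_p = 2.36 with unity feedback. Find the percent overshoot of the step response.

Closed-loop characteristic equation: s² + 4.8s + 16.52 = 0, so ω_n = 4.064 rad/s and ζ = 4.8/(2·4.064) = 0.5905.
%OS = 100·exp(−πζ/√(1−ζ²)) = 100·exp(−π·0.5905/√0.6513) = 10%.

10%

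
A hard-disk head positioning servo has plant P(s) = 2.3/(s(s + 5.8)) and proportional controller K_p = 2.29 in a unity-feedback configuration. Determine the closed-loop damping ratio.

The closed-loop denominator is s(s+5.8) + 2.29·2.3 = s² + 5.8s + 5.267.
Matching s² + 2ζω_n s + ω_n²: ω_n = √5.267 = 2.295 rad/s and 2ζω_n = 5.8, so ζ = 5.8/(2·2.295) = 1.26.

ζ = 1.26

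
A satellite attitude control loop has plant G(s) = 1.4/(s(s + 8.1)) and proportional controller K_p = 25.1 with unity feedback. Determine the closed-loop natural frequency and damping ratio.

ω_n = 5.93 rad/s, ζ = 0.683

1 + K_p·G(s) = 0 gives s² + 8.1s + 35.14 = 0.
So ω_n² = 35.14 ⇒ ω_n = 5.928 rad/s, and ζ = 8.1/(2ω_n) = 0.683.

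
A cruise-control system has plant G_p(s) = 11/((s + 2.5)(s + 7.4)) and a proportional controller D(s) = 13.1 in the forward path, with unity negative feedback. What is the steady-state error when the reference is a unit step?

0.114

The loop is type 0. Static position error constant K_pos = D(0)·G_p(0) = 13.1·0.5946 = 7.789.
Steady-state error to a unit step: e_ss = 1/(1+K_pos) = 1/8.789 = 0.114.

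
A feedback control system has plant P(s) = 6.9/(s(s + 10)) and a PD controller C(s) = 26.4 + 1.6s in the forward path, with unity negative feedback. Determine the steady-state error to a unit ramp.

The loop has one pole at the origin (type 1). Velocity error constant K_v = lim_{s→0} s·C(s)P(s) = 26.4·6.9/10 = 18.22.
Steady-state error to a unit ramp: e_ss = 1/K_v = 0.0549.

0.0549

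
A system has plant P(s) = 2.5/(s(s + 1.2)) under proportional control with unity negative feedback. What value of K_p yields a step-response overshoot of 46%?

From %OS = 100·exp(−πζ/√(1−ζ²)) = 46%, ζ = −ln(0.46)/√(π²+ln²(0.46)) = 0.24.
Characteristic equation s² + 1.2s + 2.5K_p = 0 gives ζ = 1.2/(2√(2.5K_p)).
Setting ζ = 0.24: √(2.5K_p) = 1.2/(2·0.24) = 2.5, so K_p = 6.252/2.5 = 2.5.

K_p = 2.5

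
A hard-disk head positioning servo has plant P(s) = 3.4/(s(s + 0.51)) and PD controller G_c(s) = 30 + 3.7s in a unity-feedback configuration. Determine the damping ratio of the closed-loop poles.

Forward path: (30 + 3.7s)·3.4/(s(s+0.51)). The closed-loop characteristic equation is s² + (0.51 + 3.4·3.7)s + 3.4·30 = 0.
That is s² + 13.09s + 102 = 0, so ω_n = 10.1 rad/s and ζ = 13.09/(2·10.1) = 0.6481.

ζ = 0.648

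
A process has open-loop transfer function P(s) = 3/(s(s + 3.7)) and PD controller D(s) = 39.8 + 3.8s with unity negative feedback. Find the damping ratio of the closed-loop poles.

Forward path: (39.8 + 3.8s)·3/(s(s+3.7)). The closed-loop characteristic equation is s² + (3.7 + 3·3.8)s + 3·39.8 = 0.
That is s² + 15.1s + 119.4 = 0, so ω_n = 10.93 rad/s and ζ = 15.1/(2·10.93) = 0.6909.

ζ = 0.691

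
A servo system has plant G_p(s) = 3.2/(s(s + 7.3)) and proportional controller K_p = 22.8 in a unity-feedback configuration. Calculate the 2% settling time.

The closed-loop denominator s² + 7.3s + 72.96 gives ω_n = √72.96 = 8.542 and ζ = 7.3/(2ω_n) = 0.4273.
2% settling time T_s ≈ 4/(ζω_n) = 4/3.65 = 1.1 s.

T_s ≈ 1.1 s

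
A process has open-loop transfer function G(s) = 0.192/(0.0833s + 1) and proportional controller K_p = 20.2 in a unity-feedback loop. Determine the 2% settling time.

Closed loop: T(s) = K_p·G/(1+K_p·G) = 3.878/(0.0833s + 1 + 3.878), with pole at s = −(1 + 3.878)/0.0833 = −58.56.
τ = 1/58.56 = 0.01708 s, so 2% settling time ≈ 4τ = 0.0683 s.

T_s ≈ 0.0683 s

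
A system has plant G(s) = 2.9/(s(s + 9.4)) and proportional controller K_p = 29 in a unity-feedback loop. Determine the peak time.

The closed-loop denominator s² + 9.4s + 84.1 gives ω_n = √84.1 = 9.171 and ζ = 9.4/(2ω_n) = 0.5125.
Damped frequency ω_d = ω_n√(1−ζ²) = 7.875 rad/s, so peak time T_p = π/ω_d = 0.399 s.

T_p = 0.399 s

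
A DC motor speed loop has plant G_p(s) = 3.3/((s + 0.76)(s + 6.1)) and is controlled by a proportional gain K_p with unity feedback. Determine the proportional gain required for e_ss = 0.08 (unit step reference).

K_p = 16.2

For a type-0 loop with proportional control, e_ss = 1/(1 + K_p·G_p(0)).
G_p(0) = 0.7118. Require 1/(1 + K_p·0.7118) = 0.08, so 1 + 0.7118·K_p = 12.5.
K_p = (12.5 − 1)/0.7118 = 16.2.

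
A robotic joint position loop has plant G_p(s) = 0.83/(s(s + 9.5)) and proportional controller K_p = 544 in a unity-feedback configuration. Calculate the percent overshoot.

48.7%

Closed-loop characteristic equation: s² + 9.5s + 451.5 = 0, so ω_n = 21.25 rad/s and ζ = 9.5/(2·21.25) = 0.2235.
%OS = 100·exp(−πζ/√(1−ζ²)) = 100·exp(−π·0.2235/√0.95) = 48.7%.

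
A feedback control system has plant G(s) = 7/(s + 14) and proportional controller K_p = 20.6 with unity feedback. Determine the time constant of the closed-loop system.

τ = 0.00632 s

Closed-loop transfer function: T(s) = K_p·G(s)/(1 + K_p·G(s)) = 144.2/(s + 14 + 144.2) = 144.2/(s + 158.2).
Time constant τ = 1/158.2 = 0.00632 s.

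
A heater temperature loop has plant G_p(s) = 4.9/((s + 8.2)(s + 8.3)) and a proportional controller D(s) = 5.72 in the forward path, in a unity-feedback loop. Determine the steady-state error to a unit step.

The loop is type 0. Static position error constant K_pos = D(0)·G_p(0) = 5.72·0.072 = 0.4118.
Steady-state error to a unit step: e_ss = 1/(1+K_pos) = 1/1.412 = 0.708.

0.708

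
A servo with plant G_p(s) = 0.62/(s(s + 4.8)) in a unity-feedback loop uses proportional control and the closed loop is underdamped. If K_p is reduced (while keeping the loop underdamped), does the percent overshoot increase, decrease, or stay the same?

ζ = 4.8/(2√(0.62K_p)) rises as K_p falls; higher damping means less overshoot.

decrease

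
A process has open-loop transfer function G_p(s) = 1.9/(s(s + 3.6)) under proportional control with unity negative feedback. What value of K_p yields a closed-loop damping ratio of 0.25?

K_p = 27.3

Closed-loop characteristic equation: s² + 3.6s + K_p·1.9 = 0.
So ω_n = √(1.9K_p) and 2ζω_n = 3.6, giving ζ = 3.6/(2√(1.9K_p)).
Setting ζ = 0.25: √(1.9K_p) = 3.6/(2·0.25) = 7.2, so K_p = 51.84/1.9 = 27.3.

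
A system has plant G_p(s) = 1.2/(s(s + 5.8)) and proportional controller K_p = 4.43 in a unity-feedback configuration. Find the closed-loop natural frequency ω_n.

The closed-loop denominator is s(s+5.8) + 4.43·1.2 = s² + 5.8s + 5.316.
Matching s² + 2ζω_n s + ω_n²: ω_n = √5.316 = 2.306 rad/s and 2ζω_n = 5.8, so ζ = 5.8/(2·2.306) = 1.26.

ω_n = 2.31 rad/s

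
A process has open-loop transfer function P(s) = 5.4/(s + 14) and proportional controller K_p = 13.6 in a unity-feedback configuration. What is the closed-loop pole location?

Closed-loop transfer function: T(s) = K_p·P(s)/(1 + K_p·P(s)) = 73.44/(s + 14 + 73.44) = 73.44/(s + 87.44).
The closed-loop pole is at s = −87.44.

s = -87.44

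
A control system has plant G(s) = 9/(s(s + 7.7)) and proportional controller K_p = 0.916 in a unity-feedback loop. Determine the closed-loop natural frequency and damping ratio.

ω_n = 2.87 rad/s, ζ = 1.34

The closed-loop denominator is s(s+7.7) + 0.916·9 = s² + 7.7s + 8.244.
Matching s² + 2ζω_n s + ω_n²: ω_n = √8.244 = 2.871 rad/s and 2ζω_n = 7.7, so ζ = 7.7/(2·2.871) = 1.34.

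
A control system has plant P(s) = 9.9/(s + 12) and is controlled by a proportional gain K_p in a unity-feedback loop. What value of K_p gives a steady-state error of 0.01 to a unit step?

Steady-state error for a unit step on this type-0 loop is 1/(1 + K_p·P(0)).
P(0) = 0.825. Require 1/(1 + K_p·0.825) = 0.01, so 1 + 0.825·K_p = 100.
K_p = (100 − 1)/0.825 = 120.

K_p = 120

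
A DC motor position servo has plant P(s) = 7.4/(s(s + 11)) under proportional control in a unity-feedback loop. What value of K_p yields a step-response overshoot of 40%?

K_p = 52.1

From %OS = 100·exp(−πζ/√(1−ζ²)) = 40%, ζ = −ln(0.4)/√(π²+ln²(0.4)) = 0.28.
Characteristic equation s² + 11s + 7.4K_p = 0 gives ζ = 11/(2√(7.4K_p)).
Setting ζ = 0.28: √(7.4K_p) = 11/(2·0.28) = 19.64, so K_p = 385.8/7.4 = 52.1.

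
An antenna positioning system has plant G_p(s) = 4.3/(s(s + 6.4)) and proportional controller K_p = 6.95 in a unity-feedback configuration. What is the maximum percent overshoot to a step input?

10.4%

From 1 + K_pG_p(s) = 0: s² + 6.4s + 29.88 = 0 ⇒ ω_n = 5.467, ζ = 0.5854.
%OS = 100·exp(−πζ/√(1−ζ²)) = 100·exp(−π·0.5854/√0.6574) = 10.4%.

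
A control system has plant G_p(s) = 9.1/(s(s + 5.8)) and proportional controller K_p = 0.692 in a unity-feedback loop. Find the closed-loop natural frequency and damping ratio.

With unity feedback the closed-loop characteristic equation is s² + 5.8s + 0.692·9.1 = s² + 5.8s + 6.297 = 0.
So ω_n² = 6.297 ⇒ ω_n = 2.509 rad/s, and ζ = 5.8/(2ω_n) = 1.16.

ω_n = 2.51 rad/s, ζ = 1.16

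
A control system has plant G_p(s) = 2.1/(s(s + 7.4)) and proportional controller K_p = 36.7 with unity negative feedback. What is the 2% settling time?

The closed-loop denominator s² + 7.4s + 77.07 gives ω_n = √77.07 = 8.779 and ζ = 7.4/(2ω_n) = 0.4215.
2% settling time T_s ≈ 4/(ζω_n) = 4/3.7 = 1.08 s.

T_s ≈ 1.08 s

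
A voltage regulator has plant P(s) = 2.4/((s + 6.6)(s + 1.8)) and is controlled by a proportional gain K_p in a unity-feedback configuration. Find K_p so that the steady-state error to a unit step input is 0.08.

Steady-state error for a unit step on this type-0 loop is 1/(1 + K_p·P(0)).
P(0) = 0.202. Require 1/(1 + K_p·0.202) = 0.08, so 1 + 0.202·K_p = 12.5.
K_p = (12.5 − 1)/0.202 = 56.9.

K_p = 56.9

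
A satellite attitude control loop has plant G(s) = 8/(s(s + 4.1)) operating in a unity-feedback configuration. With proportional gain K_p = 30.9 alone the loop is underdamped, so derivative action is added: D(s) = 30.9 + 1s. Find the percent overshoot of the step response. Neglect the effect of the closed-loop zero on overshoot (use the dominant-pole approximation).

Forward path: (30.9 + 1s)·8/(s(s+4.1)). The closed-loop characteristic equation is s² + (4.1 + 8·1)s + 8·30.9 = 0.
That is s² + 12.1s + 247.2 = 0, so ω_n = 15.72 rad/s and ζ = 12.1/(2·15.72) = 0.3848.
%OS = 100·exp(−πζ/√(1−ζ²)) = 27%.

27%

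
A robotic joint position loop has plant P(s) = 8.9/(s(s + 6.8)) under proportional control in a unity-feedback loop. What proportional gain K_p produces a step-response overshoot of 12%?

From %OS = 100·exp(−πζ/√(1−ζ²)) = 12%, ζ = −ln(0.12)/√(π²+ln²(0.12)) = 0.5594.
Characteristic equation s² + 6.8s + 8.9K_p = 0 gives ζ = 6.8/(2√(8.9K_p)).
Setting ζ = 0.5594: √(8.9K_p) = 6.8/(2·0.5594) = 6.078, so K_p = 36.94/8.9 = 4.15.

K_p = 4.15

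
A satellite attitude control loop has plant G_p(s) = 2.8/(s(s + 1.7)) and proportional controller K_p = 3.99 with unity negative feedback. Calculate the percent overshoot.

The closed-loop denominator s² + 1.7s + 11.17 gives ω_n = √11.17 = 3.342 and ζ = 1.7/(2ω_n) = 0.2543.
%OS = 100·exp(−πζ/√(1−ζ²)) = 100·exp(−π·0.2543/√0.9353) = 43.8%.

43.8%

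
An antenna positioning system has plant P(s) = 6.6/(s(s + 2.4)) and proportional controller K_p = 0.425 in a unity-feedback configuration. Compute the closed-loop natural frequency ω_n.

With unity feedback the closed-loop characteristic equation is s² + 2.4s + 0.425·6.6 = s² + 2.4s + 2.805 = 0.
So ω_n² = 2.805 ⇒ ω_n = 1.675 rad/s, and ζ = 2.4/(2ω_n) = 0.716.

ω_n = 1.67 rad/s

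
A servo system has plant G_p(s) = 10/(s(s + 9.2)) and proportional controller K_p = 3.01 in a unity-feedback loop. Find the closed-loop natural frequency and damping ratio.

ω_n = 5.49 rad/s, ζ = 0.838

With unity feedback the closed-loop characteristic equation is s² + 9.2s + 3.01·10 = s² + 9.2s + 30.1 = 0.
So ω_n² = 30.1 ⇒ ω_n = 5.486 rad/s, and ζ = 9.2/(2ω_n) = 0.838.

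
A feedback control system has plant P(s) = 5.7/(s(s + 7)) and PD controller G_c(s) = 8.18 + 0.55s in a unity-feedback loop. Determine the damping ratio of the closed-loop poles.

ζ = 0.742

Forward path: (8.18 + 0.55s)·5.7/(s(s+7)). The closed-loop characteristic equation is s² + (7 + 5.7·0.55)s + 5.7·8.18 = 0.
That is s² + 10.13s + 46.63 = 0, so ω_n = 6.828 rad/s and ζ = 10.13/(2·6.828) = 0.7421.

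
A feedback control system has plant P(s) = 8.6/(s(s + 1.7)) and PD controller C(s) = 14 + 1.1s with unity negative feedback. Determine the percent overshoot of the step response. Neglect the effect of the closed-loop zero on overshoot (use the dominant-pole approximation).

Forward path: (14 + 1.1s)·8.6/(s(s+1.7)). The closed-loop characteristic equation is s² + (1.7 + 8.6·1.1)s + 8.6·14 = 0.
That is s² + 11.16s + 120.4 = 0, so ω_n = 10.97 rad/s and ζ = 11.16/(2·10.97) = 0.5085.
%OS = 100·exp(−πζ/√(1−ζ²)) = 15.6%.

15.6%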